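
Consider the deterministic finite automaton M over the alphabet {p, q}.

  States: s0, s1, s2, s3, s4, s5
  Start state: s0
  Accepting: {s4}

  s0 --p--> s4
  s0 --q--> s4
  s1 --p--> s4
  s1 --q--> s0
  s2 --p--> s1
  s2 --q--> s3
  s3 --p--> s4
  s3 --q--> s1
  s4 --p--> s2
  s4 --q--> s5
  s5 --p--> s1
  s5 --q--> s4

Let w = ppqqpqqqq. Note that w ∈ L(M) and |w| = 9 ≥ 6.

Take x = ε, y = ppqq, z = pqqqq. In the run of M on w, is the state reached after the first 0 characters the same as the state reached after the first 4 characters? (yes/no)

no

State sequence: s0 -p-> s4 -p-> s2 -q-> s3 -q-> s1

After x (step 0): s0. After xy (step 4): s1.
They differ (s0 ≠ s1), so y is not a cycle from the state after x; this split is not the one the pumping-lemma construction produces, and pumping y need not keep the string in L(M).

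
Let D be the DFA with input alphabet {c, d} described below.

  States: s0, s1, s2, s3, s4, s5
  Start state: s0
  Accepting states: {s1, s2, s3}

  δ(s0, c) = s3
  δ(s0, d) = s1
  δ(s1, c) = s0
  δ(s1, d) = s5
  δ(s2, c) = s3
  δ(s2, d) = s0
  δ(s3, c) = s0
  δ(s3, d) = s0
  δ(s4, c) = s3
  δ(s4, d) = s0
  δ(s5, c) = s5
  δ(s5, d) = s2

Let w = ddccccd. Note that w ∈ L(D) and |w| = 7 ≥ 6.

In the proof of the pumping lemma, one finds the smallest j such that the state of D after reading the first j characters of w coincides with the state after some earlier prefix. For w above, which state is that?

State sequence: s0 -d-> s1 -d-> s5 -c-> s5 -c-> s5 -c-> s5 -c-> s5 -d-> s2
First repeat at step 3: s5 was already visited.

The earliest repeat is at step j = 3: D is in s5, which it already visited at step i = 2.
Pumping length from the standard proof: p = 6 (the number of states). The repeated state found above gives |xy| = j ≤ 6 and |y| = j − i ≥ 1.

s5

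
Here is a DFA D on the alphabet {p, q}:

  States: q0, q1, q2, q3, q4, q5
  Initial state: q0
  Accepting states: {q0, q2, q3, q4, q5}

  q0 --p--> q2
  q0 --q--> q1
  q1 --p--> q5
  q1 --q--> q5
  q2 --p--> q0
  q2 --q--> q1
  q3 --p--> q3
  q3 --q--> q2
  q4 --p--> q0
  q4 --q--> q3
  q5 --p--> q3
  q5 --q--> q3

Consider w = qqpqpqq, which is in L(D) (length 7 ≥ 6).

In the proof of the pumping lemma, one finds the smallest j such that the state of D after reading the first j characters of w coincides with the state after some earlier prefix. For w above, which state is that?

q0

State sequence: q0 -q-> q1 -q-> q5 -p-> q3 -q-> q2 -p-> q0 -q-> q1 -q-> q5
First repeat at step 5: q0 was already visited.

The earliest repeat is at step j = 5: D is in q0, which it already visited at step i = 0.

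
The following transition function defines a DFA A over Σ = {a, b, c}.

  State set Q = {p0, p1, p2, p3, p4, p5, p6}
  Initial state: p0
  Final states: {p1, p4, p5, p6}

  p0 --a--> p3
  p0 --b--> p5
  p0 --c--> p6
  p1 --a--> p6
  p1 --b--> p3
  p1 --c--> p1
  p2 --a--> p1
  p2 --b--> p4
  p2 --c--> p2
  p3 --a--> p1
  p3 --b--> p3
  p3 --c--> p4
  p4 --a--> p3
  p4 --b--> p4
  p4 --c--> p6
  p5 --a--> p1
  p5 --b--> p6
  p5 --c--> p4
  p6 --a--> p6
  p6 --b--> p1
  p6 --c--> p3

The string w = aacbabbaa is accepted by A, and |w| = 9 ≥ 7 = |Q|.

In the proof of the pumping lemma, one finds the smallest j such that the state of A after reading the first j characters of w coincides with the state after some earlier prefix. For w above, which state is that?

Run of A on w = a a c b a b b a a:
  step 0: p0  (start)
  step 1: p3  (read a: p0→p3)
  step 2: p1  (read a: p3→p1)
  step 3: p1  (read c: p1→p1)   ← first repeat (p1 seen earlier)
  step 4: p3  (read b: p1→p3)
  step 5: p1  (read a: p3→p1)
  step 6: p3  (read b: p1→p3)
  step 7: p3  (read b: p3→p3)
  step 8: p1  (read a: p3→p1)
  step 9: p6  (read a: p1→p6)

The earliest repeat is at step j = 3: A is in p1, which it already visited at step i = 2.
Since A has 7 states, any run of length ≥ 7 visits 7+1 states, so by pigeonhole some state repeats within the first 7 steps — that repeat gives the pumpable loop.

p1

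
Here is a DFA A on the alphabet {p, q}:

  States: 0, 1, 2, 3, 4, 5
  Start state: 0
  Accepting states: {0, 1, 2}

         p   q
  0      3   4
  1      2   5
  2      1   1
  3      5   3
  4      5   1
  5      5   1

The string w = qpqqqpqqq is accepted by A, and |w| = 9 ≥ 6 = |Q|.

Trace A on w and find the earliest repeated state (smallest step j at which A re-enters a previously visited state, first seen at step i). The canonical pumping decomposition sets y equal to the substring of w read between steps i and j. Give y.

qq

State sequence: 0 -q-> 4 -p-> 5 -q-> 1 -q-> 5 -q-> 1 -p-> 2 -q-> 1 -q-> 5 -q-> 1
First repeat at step 4: 5 was already visited.

So i = 2, j = 4, giving x = w[0:2] = qp, y = w[2:4] = qq, z = w[4:9] = qpqqq.
Check: |xy| = 4 ≤ 6 and |y| = 2 ≥ 1. Reading y takes A from 5 back to 5, so every xyⁱz is accepted.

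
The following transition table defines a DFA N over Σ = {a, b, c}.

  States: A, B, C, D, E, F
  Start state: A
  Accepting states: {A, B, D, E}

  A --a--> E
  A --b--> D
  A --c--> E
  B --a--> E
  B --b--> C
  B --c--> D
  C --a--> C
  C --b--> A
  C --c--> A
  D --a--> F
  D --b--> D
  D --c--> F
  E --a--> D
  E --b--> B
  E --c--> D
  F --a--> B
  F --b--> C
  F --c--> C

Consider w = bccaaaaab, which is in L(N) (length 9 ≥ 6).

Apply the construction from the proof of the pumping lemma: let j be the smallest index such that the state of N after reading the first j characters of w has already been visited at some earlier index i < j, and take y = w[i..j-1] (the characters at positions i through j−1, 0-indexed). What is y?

a

Run of N on w = b c c a a a a a b:
  step 0: A  (start)
  step 1: D  (read b: A→D)
  step 2: F  (read c: D→F)
  step 3: C  (read c: F→C)
  step 4: C  (read a: C→C)   ← first repeat (C seen earlier)
  step 5: C  (read a: C→C)
  step 6: C  (read a: C→C)
  step 7: C  (read a: C→C)
  step 8: C  (read a: C→C)
  step 9: A  (read b: C→A)

So i = 3, j = 4, giving x = w[0:3] = bcc, y = w[3:4] = a, z = w[4:9] = aaaab.
Check: |xy| = 4 ≤ 6 and |y| = 1 ≥ 1. Reading y takes N from C back to C, so every xyⁱz is accepted.
The DFA has 6 states, so the proof of the pumping lemma guarantees a repeated state among the first 6+1 visited; the segment between the two visits is the pumpable y.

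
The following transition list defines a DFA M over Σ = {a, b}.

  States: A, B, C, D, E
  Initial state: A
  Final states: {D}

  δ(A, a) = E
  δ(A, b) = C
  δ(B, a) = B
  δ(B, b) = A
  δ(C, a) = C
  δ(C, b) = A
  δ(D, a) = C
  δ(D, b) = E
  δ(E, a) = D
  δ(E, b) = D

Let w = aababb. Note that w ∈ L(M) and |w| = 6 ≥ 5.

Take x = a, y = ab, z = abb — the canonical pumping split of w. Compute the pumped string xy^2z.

xy^2z = a·ab·ab·abb = aabababb.
Reading y = ab takes M from E back to E, so after x·y·y the machine is still in E, and z then leads to the accepting state D. Hence aabababb ∈ L(M).

aabababb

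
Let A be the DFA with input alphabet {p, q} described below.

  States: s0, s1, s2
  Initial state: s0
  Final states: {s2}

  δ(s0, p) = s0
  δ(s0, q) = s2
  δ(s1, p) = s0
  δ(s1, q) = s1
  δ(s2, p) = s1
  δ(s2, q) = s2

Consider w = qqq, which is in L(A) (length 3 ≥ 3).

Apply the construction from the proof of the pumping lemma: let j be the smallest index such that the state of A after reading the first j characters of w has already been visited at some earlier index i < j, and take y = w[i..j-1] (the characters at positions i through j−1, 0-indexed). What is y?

q

Run of A on w = q q q:
  step 0: s0  (start)
  step 1: s2  (read q: s0→s2)
  step 2: s2  (read q: s2→s2)   ← first repeat (s2 seen earlier)
  step 3: s2  (read q: s2→s2)

So i = 1, j = 2, giving x = w[0:1] = q, y = w[1:2] = q, z = w[2:3] = q.
Check: |xy| = 2 ≤ 3 and |y| = 1 ≥ 1. Reading y takes A from s2 back to s2, so every xyⁱz is accepted.
The DFA has 3 states, so the proof of the pumping lemma guarantees a repeated state among the first 3+1 visited; the segment between the two visits is the pumpable y.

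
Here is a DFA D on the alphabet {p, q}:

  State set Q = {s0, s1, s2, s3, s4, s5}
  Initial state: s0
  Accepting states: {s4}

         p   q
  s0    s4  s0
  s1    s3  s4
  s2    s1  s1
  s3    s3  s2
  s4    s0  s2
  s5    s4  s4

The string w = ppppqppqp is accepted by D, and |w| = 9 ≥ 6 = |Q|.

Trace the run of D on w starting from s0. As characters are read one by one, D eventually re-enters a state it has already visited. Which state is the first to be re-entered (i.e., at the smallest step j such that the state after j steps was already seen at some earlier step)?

Run of D on w = p p p p q p p q p:
  step 0: s0  (start)
  step 1: s4  (read p: s0→s4)
  step 2: s0  (read p: s4→s0)   ← first repeat (s0 seen earlier)
  step 3: s4  (read p: s0→s4)
  step 4: s0  (read p: s4→s0)
  step 5: s0  (read q: s0→s0)
  step 6: s4  (read p: s0→s4)
  step 7: s0  (read p: s4→s0)
  step 8: s0  (read q: s0→s0)
  step 9: s4  (read p: s0→s4)

The earliest repeat is at step j = 2: D is in s0, which it already visited at step i = 0.
The DFA has 6 states, so the proof of the pumping lemma guarantees a repeated state among the first 6+1 visited; the segment between the two visits is the pumpable y.

s0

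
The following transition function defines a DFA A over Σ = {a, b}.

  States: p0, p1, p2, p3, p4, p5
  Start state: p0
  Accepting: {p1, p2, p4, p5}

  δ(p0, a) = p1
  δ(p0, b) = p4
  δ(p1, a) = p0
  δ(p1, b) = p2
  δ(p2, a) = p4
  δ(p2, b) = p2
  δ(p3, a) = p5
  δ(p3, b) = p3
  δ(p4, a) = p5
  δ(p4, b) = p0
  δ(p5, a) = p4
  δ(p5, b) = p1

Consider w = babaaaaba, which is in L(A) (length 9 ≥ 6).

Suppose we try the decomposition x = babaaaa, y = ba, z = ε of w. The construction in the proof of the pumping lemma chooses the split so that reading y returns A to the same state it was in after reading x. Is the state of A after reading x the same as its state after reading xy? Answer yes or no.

no

Run of A on the first 9 characters of w = b a b a a a a b a:
  step 0: p0  (start)
  step 1: p4  (read b: p0→p4)
  step 2: p5  (read a: p4→p5)
  step 3: p1  (read b: p5→p1)
  step 4: p0  (read a: p1→p0)
  step 5: p1  (read a: p0→p1)
  step 6: p0  (read a: p1→p0)
  step 7: p1  (read a: p0→p1)
  step 8: p2  (read b: p1→p2)
  step 9: p4  (read a: p2→p4)

After x (step 7): p1. After xy (step 9): p4.
They differ (p1 ≠ p4), so y is not a cycle from the state after x; this split is not the one the pumping-lemma construction produces, and pumping y need not keep the string in L(A).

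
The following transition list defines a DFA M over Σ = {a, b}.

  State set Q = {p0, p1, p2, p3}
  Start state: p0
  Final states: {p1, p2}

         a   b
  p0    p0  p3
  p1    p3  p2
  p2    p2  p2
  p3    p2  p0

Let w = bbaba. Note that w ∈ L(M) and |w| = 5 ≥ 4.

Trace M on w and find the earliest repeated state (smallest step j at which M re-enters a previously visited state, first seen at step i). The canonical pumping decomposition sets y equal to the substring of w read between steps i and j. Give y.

State sequence: p0 -b-> p3 -b-> p0 -a-> p0 -b-> p3 -a-> p2
First repeat at step 2: p0 was already visited.

So i = 0, j = 2, giving x = w[0:0] = ε, y = w[0:2] = bb, z = w[2:5] = aba.
Check: |xy| = 2 ≤ 4 and |y| = 2 ≥ 1. Reading y takes M from p0 back to p0, so every xyⁱz is accepted.
Pumping length from the standard proof: p = 4 (the number of states). The repeated state found above gives |xy| = j ≤ 4 and |y| = j − i ≥ 1.

bb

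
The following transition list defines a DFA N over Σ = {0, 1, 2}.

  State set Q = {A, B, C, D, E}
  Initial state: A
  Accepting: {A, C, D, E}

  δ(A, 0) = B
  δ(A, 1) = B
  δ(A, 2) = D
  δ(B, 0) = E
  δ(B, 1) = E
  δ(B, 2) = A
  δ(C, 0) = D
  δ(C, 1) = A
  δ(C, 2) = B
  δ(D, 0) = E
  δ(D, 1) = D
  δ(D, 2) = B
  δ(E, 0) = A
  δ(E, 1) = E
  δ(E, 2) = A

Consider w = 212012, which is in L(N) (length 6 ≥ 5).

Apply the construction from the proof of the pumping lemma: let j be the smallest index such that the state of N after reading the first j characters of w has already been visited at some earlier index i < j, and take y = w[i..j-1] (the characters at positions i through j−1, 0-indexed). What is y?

1

Run of N on w = 2 1 2 0 1 2:
  step 0: A  (start)
  step 1: D  (read 2: A→D)
  step 2: D  (read 1: D→D)   ← first repeat (D seen earlier)
  step 3: B  (read 2: D→B)
  step 4: E  (read 0: B→E)
  step 5: E  (read 1: E→E)
  step 6: A  (read 2: E→A)

So i = 1, j = 2, giving x = w[0:1] = 2, y = w[1:2] = 1, z = w[2:6] = 2012.
Check: |xy| = 2 ≤ 5 and |y| = 1 ≥ 1. Reading y takes N from D back to D, so every xyⁱz is accepted.
The DFA has 5 states, so the proof of the pumping lemma guarantees a repeated state among the first 5+1 visited; the segment between the two visits is the pumpable y.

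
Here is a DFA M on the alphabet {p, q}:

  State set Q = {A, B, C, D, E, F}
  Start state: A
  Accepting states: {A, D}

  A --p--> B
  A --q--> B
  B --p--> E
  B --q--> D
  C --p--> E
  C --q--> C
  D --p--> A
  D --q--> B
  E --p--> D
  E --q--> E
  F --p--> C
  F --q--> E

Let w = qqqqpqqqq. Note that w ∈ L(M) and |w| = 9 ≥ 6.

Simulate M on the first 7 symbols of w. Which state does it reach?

D

Run of M on the first 7 characters of w = q q q q p q q:
  step 0: A  (start)
  step 1: B  (read q: A→B)
  step 2: D  (read q: B→D)
  step 3: B  (read q: D→B)
  step 4: D  (read q: B→D)
  step 5: A  (read p: D→A)
  step 6: B  (read q: A→B)
  step 7: D  (read q: B→D)

After reading 7 characters, M is in state D.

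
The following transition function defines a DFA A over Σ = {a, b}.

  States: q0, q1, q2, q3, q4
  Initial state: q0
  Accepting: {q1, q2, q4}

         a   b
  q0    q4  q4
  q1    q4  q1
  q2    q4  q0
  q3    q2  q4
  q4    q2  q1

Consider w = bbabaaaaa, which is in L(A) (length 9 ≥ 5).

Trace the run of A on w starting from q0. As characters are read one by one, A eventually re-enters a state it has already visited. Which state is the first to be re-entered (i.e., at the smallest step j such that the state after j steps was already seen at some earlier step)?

q4

State sequence: q0 -b-> q4 -b-> q1 -a-> q4 -b-> q1 -a-> q4 -a-> q2 -a-> q4 -a-> q2 -a-> q4
First repeat at step 3: q4 was already visited.

The earliest repeat is at step j = 3: A is in q4, which it already visited at step i = 1.
With |Q| = 5, pigeonhole forces a state repeat no later than step 5; the substring read between the first and second visits to that state can be pumped.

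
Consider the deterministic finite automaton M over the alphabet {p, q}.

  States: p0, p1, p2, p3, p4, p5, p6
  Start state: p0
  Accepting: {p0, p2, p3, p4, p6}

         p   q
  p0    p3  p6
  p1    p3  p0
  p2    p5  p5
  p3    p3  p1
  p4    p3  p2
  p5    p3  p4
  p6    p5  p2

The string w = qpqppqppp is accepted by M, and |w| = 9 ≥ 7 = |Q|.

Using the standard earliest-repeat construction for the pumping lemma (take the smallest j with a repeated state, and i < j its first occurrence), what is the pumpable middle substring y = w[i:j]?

State sequence: p0 -q-> p6 -p-> p5 -q-> p4 -p-> p3 -p-> p3 -q-> p1 -p-> p3 -p-> p3 -p-> p3
First repeat at step 5: p3 was already visited.

So i = 4, j = 5, giving x = w[0:4] = qpqp, y = w[4:5] = p, z = w[5:9] = qppp.
Check: |xy| = 5 ≤ 7 and |y| = 1 ≥ 1. Reading y takes M from p3 back to p3, so every xyⁱz is accepted.
With |Q| = 7, pigeonhole forces a state repeat no later than step 7; the substring read between the first and second visits to that state can be pumped.

p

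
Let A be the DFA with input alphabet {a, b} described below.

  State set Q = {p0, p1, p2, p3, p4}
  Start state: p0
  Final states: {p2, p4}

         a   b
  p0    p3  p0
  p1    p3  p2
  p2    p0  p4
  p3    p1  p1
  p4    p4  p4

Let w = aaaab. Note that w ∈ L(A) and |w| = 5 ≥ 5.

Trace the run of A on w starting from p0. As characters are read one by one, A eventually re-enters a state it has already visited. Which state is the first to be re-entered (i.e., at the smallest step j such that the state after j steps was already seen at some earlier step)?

p3

State sequence: p0 -a-> p3 -a-> p1 -a-> p3 -a-> p1 -b-> p2
First repeat at step 3: p3 was already visited.

The earliest repeat is at step j = 3: A is in p3, which it already visited at step i = 1.
Since A has 5 states, any run of length ≥ 5 visits 5+1 states, so by pigeonhole some state repeats within the first 5 steps — that repeat gives the pumpable loop.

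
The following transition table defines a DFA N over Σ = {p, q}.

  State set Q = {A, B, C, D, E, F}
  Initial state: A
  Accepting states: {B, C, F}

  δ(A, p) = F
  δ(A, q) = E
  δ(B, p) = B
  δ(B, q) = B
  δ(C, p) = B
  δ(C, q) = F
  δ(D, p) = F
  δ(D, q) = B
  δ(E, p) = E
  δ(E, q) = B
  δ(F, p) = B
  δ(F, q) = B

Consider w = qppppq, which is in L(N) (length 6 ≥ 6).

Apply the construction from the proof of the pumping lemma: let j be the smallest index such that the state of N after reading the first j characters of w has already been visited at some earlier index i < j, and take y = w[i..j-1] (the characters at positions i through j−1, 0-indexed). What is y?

State sequence: A -q-> E -p-> E -p-> E -p-> E -p-> E -q-> B
First repeat at step 2: E was already visited.

So i = 1, j = 2, giving x = w[0:1] = q, y = w[1:2] = p, z = w[2:6] = pppq.
Check: |xy| = 2 ≤ 6 and |y| = 1 ≥ 1. Reading y takes N from E back to E, so every xyⁱz is accepted.
Since N has 6 states, any run of length ≥ 6 visits 6+1 states, so by pigeonhole some state repeats within the first 6 steps — that repeat gives the pumpable loop.

p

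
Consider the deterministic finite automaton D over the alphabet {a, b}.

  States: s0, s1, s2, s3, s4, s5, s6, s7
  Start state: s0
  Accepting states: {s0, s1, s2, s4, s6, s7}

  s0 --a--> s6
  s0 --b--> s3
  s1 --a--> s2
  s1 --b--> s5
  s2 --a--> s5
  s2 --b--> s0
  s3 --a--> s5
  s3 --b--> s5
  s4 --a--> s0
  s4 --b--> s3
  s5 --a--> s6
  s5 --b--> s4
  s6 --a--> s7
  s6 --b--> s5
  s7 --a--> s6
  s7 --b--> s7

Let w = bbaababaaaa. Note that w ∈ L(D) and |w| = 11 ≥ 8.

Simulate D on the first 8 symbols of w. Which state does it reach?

Run of D on the first 8 characters of w = b b a a b a b a:
  step 0: s0  (start)
  step 1: s3  (read b: s0→s3)
  step 2: s5  (read b: s3→s5)
  step 3: s6  (read a: s5→s6)
  step 4: s7  (read a: s6→s7)
  step 5: s7  (read b: s7→s7)
  step 6: s6  (read a: s7→s6)
  step 7: s5  (read b: s6→s5)
  step 8: s6  (read a: s5→s6)

After reading 8 characters, D is in state s6.
(This kind of state-tracing is the core of the pumping-lemma construction: with 8 states, pigeonhole forces a repeat within the first 8 steps.)

s6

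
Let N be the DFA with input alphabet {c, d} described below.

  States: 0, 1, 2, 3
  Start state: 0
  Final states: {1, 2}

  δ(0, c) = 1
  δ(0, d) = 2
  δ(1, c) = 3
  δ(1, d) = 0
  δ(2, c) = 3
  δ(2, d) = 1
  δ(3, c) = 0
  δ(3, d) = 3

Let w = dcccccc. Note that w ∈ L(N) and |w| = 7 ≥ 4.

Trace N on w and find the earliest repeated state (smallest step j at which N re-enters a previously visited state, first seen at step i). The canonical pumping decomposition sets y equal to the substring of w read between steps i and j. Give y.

State sequence: 0 -d-> 2 -c-> 3 -c-> 0 -c-> 1 -c-> 3 -c-> 0 -c-> 1
First repeat at step 3: 0 was already visited.

So i = 0, j = 3, giving x = w[0:0] = ε, y = w[0:3] = dcc, z = w[3:7] = cccc.
Check: |xy| = 3 ≤ 4 and |y| = 3 ≥ 1. Reading y takes N from 0 back to 0, so every xyⁱz is accepted.

dcc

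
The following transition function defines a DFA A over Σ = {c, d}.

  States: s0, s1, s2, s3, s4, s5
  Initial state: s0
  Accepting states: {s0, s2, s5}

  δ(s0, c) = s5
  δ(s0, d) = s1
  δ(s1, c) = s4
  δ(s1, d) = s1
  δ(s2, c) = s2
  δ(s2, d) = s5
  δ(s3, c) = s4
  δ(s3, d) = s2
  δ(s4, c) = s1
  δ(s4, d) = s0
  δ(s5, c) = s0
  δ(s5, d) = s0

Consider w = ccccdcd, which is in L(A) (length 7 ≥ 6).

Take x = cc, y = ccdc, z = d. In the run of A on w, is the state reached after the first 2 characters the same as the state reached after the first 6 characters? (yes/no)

no

Run of A on the first 6 characters of w = c c c c d c:
  step 0: s0  (start)
  step 1: s5  (read c: s0→s5)
  step 2: s0  (read c: s5→s0)
  step 3: s5  (read c: s0→s5)
  step 4: s0  (read c: s5→s0)
  step 5: s1  (read d: s0→s1)
  step 6: s4  (read c: s1→s4)

After x (step 2): s0. After xy (step 6): s4.
They differ (s0 ≠ s4), so y is not a cycle from the state after x; this split is not the one the pumping-lemma construction produces, and pumping y need not keep the string in L(A).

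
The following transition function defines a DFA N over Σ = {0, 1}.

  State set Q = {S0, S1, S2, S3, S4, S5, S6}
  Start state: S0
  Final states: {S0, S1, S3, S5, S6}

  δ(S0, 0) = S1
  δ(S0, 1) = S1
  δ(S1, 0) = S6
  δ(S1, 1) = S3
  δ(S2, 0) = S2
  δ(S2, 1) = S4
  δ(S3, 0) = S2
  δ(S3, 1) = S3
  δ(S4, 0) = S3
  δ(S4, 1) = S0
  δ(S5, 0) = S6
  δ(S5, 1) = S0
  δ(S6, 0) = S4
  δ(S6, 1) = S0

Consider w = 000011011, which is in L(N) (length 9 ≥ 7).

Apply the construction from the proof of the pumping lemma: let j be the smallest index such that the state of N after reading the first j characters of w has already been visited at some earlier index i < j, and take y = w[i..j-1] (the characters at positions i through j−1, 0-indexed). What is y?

1

State sequence: S0 -0-> S1 -0-> S6 -0-> S4 -0-> S3 -1-> S3 -1-> S3 -0-> S2 -1-> S4 -1-> S0
First repeat at step 5: S3 was already visited.

So i = 4, j = 5, giving x = w[0:4] = 0000, y = w[4:5] = 1, z = w[5:9] = 1011.
Check: |xy| = 5 ≤ 7 and |y| = 1 ≥ 1. Reading y takes N from S3 back to S3, so every xyⁱz is accepted.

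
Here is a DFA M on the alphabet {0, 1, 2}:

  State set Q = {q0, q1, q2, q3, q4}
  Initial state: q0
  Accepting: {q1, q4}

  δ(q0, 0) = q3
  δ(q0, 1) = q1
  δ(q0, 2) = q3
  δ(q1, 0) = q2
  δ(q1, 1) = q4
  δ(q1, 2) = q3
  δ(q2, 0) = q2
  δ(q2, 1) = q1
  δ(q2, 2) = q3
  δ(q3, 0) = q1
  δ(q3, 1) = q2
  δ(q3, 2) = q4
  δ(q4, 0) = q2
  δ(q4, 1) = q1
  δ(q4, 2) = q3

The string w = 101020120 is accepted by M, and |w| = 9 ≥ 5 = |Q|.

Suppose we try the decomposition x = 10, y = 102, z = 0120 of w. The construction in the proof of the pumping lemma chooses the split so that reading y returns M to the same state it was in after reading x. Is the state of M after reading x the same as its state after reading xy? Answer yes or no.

no

State sequence: q0 -1-> q1 -0-> q2 -1-> q1 -0-> q2 -2-> q3

After x (step 2): q2. After xy (step 5): q3.
They differ (q2 ≠ q3), so y is not a cycle from the state after x; this split is not the one the pumping-lemma construction produces, and pumping y need not keep the string in L(M).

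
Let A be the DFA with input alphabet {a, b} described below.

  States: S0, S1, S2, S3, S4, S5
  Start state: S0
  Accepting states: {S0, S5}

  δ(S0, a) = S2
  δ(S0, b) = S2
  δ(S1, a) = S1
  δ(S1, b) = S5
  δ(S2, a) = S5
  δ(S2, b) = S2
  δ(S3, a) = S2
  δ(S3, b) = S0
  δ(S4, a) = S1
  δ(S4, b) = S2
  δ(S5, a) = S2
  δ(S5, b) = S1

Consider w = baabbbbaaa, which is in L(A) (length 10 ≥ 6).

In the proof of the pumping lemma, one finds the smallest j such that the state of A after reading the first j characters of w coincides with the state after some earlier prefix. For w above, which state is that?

State sequence: S0 -b-> S2 -a-> S5 -a-> S2 -b-> S2 -b-> S2 -b-> S2 -b-> S2 -a-> S5 -a-> S2 -a-> S5
First repeat at step 3: S2 was already visited.

The earliest repeat is at step j = 3: A is in S2, which it already visited at step i = 1.
With |Q| = 6, pigeonhole forces a state repeat no later than step 6; the substring read between the first and second visits to that state can be pumped.

S2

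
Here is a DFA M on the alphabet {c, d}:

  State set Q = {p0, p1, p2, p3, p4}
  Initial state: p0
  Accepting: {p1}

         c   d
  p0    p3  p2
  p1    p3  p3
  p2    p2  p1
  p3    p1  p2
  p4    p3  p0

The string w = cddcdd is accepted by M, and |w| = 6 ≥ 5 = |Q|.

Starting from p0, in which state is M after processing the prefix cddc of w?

p3

State sequence: p0 -c-> p3 -d-> p2 -d-> p1 -c-> p3

After reading 4 characters, M is in state p3.
(This kind of state-tracing is the core of the pumping-lemma construction: with 5 states, pigeonhole forces a repeat within the first 5 steps.)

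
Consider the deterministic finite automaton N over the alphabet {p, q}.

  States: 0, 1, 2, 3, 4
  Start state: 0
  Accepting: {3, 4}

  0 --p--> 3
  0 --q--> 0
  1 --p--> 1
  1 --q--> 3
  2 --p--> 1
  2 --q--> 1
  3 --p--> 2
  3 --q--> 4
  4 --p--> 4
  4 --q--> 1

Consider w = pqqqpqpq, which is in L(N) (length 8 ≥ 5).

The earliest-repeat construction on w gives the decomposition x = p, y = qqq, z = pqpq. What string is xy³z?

xy^3z = p·qqq·qqq·qqq·pqpq = pqqqqqqqqqpqpq.
Reading y = qqq takes N from 3 back to 3, so after x·y·y·y the machine is still in 3, and z then leads to the accepting state 3. Hence pqqqqqqqqqpqpq ∈ L(N).

pqqqqqqqqqpqpq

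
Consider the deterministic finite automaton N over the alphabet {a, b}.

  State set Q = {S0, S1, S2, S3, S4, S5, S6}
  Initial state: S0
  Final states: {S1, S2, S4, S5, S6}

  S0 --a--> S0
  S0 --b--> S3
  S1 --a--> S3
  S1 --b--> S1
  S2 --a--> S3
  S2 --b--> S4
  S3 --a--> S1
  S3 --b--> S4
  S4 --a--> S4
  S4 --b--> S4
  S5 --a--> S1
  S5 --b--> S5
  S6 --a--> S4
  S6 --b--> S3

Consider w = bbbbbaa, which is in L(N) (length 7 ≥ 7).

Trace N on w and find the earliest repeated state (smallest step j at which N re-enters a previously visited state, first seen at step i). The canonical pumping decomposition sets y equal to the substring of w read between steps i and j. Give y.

b

Run of N on w = b b b b b a a:
  step 0: S0  (start)
  step 1: S3  (read b: S0→S3)
  step 2: S4  (read b: S3→S4)
  step 3: S4  (read b: S4→S4)   ← first repeat (S4 seen earlier)
  step 4: S4  (read b: S4→S4)
  step 5: S4  (read b: S4→S4)
  step 6: S4  (read a: S4→S4)
  step 7: S4  (read a: S4→S4)

So i = 2, j = 3, giving x = w[0:2] = bb, y = w[2:3] = b, z = w[3:7] = bbaa.
Check: |xy| = 3 ≤ 7 and |y| = 1 ≥ 1. Reading y takes N from S4 back to S4, so every xyⁱz is accepted.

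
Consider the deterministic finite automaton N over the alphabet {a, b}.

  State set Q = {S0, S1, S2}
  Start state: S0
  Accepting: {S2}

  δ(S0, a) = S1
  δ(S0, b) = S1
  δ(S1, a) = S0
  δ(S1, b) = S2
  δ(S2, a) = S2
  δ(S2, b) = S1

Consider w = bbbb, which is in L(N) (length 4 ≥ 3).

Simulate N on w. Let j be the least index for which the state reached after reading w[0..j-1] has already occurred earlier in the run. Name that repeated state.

Run of N on w = b b b b:
  step 0: S0  (start)
  step 1: S1  (read b: S0→S1)
  step 2: S2  (read b: S1→S2)
  step 3: S1  (read b: S2→S1)   ← first repeat (S1 seen earlier)
  step 4: S2  (read b: S1→S2)

The earliest repeat is at step j = 3: N is in S1, which it already visited at step i = 1.
With |Q| = 3, pigeonhole forces a state repeat no later than step 3; the substring read between the first and second visits to that state can be pumped.

S1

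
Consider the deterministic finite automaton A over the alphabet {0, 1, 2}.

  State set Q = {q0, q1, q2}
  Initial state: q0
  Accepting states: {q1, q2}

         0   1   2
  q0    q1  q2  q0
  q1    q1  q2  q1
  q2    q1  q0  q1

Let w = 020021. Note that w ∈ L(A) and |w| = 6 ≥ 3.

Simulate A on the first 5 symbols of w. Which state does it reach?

q1

Run of A on the first 5 characters of w = 0 2 0 0 2:
  step 0: q0  (start)
  step 1: q1  (read 0: q0→q1)
  step 2: q1  (read 2: q1→q1)
  step 3: q1  (read 0: q1→q1)
  step 4: q1  (read 0: q1→q1)
  step 5: q1  (read 2: q1→q1)

After reading 5 characters, A is in state q1.
(This kind of state-tracing is the core of the pumping-lemma construction: with 3 states, pigeonhole forces a repeat within the first 3 steps.)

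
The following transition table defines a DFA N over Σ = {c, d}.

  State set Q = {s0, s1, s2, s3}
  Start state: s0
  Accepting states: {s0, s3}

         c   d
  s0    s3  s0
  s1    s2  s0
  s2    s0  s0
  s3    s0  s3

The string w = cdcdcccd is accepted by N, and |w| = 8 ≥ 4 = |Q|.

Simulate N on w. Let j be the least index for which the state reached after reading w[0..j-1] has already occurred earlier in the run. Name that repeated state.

s3

Run of N on w = c d c d c c c d:
  step 0: s0  (start)
  step 1: s3  (read c: s0→s3)
  step 2: s3  (read d: s3→s3)   ← first repeat (s3 seen earlier)
  step 3: s0  (read c: s3→s0)
  step 4: s0  (read d: s0→s0)
  step 5: s3  (read c: s0→s3)
  step 6: s0  (read c: s3→s0)
  step 7: s3  (read c: s0→s3)
  step 8: s3  (read d: s3→s3)

The earliest repeat is at step j = 2: N is in s3, which it already visited at step i = 1.
With |Q| = 4, pigeonhole forces a state repeat no later than step 4; the substring read between the first and second visits to that state can be pumped.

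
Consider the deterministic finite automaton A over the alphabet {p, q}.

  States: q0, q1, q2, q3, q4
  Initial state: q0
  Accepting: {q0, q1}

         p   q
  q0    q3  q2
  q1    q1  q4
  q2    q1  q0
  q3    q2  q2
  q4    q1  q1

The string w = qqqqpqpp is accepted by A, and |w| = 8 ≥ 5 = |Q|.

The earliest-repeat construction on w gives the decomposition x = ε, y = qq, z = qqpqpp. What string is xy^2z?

xy^2z = ε·qq·qq·qqpqpp = qqqqqqpqpp.
Reading y = qq takes A from q0 back to q0, so after x·y·y the machine is still in q0, and z then leads to the accepting state q1. Hence qqqqqqpqpp ∈ L(A).

qqqqqqpqpp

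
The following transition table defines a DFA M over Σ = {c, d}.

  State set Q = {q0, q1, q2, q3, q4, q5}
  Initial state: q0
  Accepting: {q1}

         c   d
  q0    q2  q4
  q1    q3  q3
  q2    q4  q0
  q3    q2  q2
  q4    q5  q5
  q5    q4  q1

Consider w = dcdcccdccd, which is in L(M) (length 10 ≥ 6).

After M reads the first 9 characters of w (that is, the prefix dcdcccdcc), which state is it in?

q5

State sequence: q0 -d-> q4 -c-> q5 -d-> q1 -c-> q3 -c-> q2 -c-> q4 -d-> q5 -c-> q4 -c-> q5

After reading 9 characters, M is in state q5.
(This kind of state-tracing is the core of the pumping-lemma construction: with 6 states, pigeonhole forces a repeat within the first 6 steps.)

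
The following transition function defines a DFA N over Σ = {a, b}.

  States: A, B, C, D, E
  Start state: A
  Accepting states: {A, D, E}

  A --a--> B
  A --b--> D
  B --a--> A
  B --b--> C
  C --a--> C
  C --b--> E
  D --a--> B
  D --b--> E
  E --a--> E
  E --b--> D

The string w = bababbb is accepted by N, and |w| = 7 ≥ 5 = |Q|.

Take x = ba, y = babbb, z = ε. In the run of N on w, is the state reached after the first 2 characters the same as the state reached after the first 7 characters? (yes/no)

no

State sequence: A -b-> D -a-> B -b-> C -a-> C -b-> E -b-> D -b-> E

After x (step 2): B. After xy (step 7): E.
They differ (B ≠ E), so y is not a cycle from the state after x; this split is not the one the pumping-lemma construction produces, and pumping y need not keep the string in L(N).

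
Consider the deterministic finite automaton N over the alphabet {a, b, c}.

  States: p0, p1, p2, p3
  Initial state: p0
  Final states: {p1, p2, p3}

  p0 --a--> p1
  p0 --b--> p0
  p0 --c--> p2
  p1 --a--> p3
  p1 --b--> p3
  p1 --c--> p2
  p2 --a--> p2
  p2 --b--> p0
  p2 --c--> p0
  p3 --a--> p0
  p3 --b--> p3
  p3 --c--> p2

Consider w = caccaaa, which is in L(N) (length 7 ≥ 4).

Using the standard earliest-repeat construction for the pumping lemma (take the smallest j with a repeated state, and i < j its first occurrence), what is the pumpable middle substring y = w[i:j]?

Run of N on w = c a c c a a a:
  step 0: p0  (start)
  step 1: p2  (read c: p0→p2)
  step 2: p2  (read a: p2→p2)   ← first repeat (p2 seen earlier)
  step 3: p0  (read c: p2→p0)
  step 4: p2  (read c: p0→p2)
  step 5: p2  (read a: p2→p2)
  step 6: p2  (read a: p2→p2)
  step 7: p2  (read a: p2→p2)

So i = 1, j = 2, giving x = w[0:1] = c, y = w[1:2] = a, z = w[2:7] = ccaaa.
Check: |xy| = 2 ≤ 4 and |y| = 1 ≥ 1. Reading y takes N from p2 back to p2, so every xyⁱz is accepted.

a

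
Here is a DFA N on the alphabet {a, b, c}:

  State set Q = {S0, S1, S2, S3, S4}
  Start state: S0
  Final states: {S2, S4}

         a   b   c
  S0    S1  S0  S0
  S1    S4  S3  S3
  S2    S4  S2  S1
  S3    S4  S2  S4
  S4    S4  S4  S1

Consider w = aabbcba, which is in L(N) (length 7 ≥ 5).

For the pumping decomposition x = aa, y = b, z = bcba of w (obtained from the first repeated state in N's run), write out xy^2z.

aabbbcba

xy^2z = aa·b·b·bcba = aabbbcba.
Reading y = b takes N from S4 back to S4, so after x·y·y the machine is still in S4, and z then leads to the accepting state S4. Hence aabbbcba ∈ L(N).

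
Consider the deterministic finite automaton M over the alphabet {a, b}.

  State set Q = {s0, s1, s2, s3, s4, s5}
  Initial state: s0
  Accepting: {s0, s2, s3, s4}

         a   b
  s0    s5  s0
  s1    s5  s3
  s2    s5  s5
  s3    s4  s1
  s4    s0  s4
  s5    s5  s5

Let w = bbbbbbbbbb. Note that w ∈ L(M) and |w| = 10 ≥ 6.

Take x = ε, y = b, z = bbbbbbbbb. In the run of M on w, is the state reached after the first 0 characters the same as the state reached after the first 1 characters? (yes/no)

yes

State sequence: s0 -b-> s0

After x (step 0): s0. After xy (step 1): s0.
They match, so y = b drives M around a cycle from s0 back to itself; pumping y any number of times keeps M in s0 before reading z, and xyⁱz ∈ L(M) for every i ≥ 0.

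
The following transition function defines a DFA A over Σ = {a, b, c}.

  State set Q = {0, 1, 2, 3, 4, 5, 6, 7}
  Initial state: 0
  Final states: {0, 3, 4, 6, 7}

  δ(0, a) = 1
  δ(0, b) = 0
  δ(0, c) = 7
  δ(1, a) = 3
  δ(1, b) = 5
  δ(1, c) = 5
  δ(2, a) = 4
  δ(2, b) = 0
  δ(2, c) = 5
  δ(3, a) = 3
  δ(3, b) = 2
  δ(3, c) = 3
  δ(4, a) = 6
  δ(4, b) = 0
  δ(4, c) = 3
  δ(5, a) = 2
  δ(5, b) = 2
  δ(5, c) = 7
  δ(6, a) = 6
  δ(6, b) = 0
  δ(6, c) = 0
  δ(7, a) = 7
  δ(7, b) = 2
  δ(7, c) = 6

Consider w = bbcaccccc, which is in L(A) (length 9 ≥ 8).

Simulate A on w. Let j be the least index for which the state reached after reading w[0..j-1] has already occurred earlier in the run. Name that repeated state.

Run of A on w = b b c a c c c c c:
  step 0: 0  (start)
  step 1: 0  (read b: 0→0)   ← first repeat (0 seen earlier)
  step 2: 0  (read b: 0→0)
  step 3: 7  (read c: 0→7)
  step 4: 7  (read a: 7→7)
  step 5: 6  (read c: 7→6)
  step 6: 0  (read c: 6→0)
  step 7: 7  (read c: 0→7)
  step 8: 6  (read c: 7→6)
  step 9: 0  (read c: 6→0)

The earliest repeat is at step j = 1: A is in 0, which it already visited at step i = 0.
Since A has 8 states, any run of length ≥ 8 visits 8+1 states, so by pigeonhole some state repeats within the first 8 steps — that repeat gives the pumpable loop.

0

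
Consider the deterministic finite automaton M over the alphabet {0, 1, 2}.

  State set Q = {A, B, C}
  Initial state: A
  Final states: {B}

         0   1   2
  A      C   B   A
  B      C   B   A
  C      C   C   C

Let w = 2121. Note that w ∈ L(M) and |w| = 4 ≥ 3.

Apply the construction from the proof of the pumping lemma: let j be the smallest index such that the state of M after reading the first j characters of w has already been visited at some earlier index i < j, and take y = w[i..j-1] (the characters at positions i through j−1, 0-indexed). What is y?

Run of M on w = 2 1 2 1:
  step 0: A  (start)
  step 1: A  (read 2: A→A)   ← first repeat (A seen earlier)
  step 2: B  (read 1: A→B)
  step 3: A  (read 2: B→A)
  step 4: B  (read 1: A→B)

So i = 0, j = 1, giving x = w[0:0] = ε, y = w[0:1] = 2, z = w[1:4] = 121.
Check: |xy| = 1 ≤ 3 and |y| = 1 ≥ 1. Reading y takes M from A back to A, so every xyⁱz is accepted.
The DFA has 3 states, so the proof of the pumping lemma guarantees a repeated state among the first 3+1 visited; the segment between the two visits is the pumpable y.

2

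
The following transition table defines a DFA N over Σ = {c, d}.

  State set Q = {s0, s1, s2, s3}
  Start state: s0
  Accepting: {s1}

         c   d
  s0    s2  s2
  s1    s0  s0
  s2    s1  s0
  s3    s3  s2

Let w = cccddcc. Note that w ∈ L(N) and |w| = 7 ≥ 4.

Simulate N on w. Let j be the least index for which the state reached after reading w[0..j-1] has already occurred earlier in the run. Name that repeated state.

State sequence: s0 -c-> s2 -c-> s1 -c-> s0 -d-> s2 -d-> s0 -c-> s2 -c-> s1
First repeat at step 3: s0 was already visited.

The earliest repeat is at step j = 3: N is in s0, which it already visited at step i = 0.
The DFA has 4 states, so the proof of the pumping lemma guarantees a repeated state among the first 4+1 visited; the segment between the two visits is the pumpable y.

s0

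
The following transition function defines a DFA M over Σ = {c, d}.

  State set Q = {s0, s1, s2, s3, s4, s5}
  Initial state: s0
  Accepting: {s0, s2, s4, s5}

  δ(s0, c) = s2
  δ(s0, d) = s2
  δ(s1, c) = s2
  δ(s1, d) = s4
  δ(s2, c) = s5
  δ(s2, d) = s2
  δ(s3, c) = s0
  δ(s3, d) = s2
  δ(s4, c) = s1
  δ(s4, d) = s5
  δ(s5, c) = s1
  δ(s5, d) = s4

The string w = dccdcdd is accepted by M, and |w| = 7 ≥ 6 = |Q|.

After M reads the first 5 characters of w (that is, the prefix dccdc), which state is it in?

s1

Run of M on the first 5 characters of w = d c c d c:
  step 0: s0  (start)
  step 1: s2  (read d: s0→s2)
  step 2: s5  (read c: s2→s5)
  step 3: s1  (read c: s5→s1)
  step 4: s4  (read d: s1→s4)
  step 5: s1  (read c: s4→s1)

After reading 5 characters, M is in state s1.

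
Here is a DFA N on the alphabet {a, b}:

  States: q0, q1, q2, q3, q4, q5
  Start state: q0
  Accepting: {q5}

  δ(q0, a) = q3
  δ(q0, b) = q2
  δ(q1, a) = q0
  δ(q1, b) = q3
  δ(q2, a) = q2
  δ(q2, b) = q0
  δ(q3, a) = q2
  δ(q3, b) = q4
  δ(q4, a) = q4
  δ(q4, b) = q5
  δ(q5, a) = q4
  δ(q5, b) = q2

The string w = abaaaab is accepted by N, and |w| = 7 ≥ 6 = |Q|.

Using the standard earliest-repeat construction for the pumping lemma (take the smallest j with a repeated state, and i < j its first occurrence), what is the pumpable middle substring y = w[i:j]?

a

State sequence: q0 -a-> q3 -b-> q4 -a-> q4 -a-> q4 -a-> q4 -a-> q4 -b-> q5
First repeat at step 3: q4 was already visited.

So i = 2, j = 3, giving x = w[0:2] = ab, y = w[2:3] = a, z = w[3:7] = aaab.
Check: |xy| = 3 ≤ 6 and |y| = 1 ≥ 1. Reading y takes N from q4 back to q4, so every xyⁱz is accepted.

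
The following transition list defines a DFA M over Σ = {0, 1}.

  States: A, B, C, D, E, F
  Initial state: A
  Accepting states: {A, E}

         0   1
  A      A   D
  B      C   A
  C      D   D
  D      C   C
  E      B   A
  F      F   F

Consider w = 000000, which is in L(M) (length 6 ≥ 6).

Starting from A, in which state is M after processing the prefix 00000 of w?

A

Run of M on the first 5 characters of w = 0 0 0 0 0:
  step 0: A  (start)
  step 1: A  (read 0: A→A)
  step 2: A  (read 0: A→A)
  step 3: A  (read 0: A→A)
  step 4: A  (read 0: A→A)
  step 5: A  (read 0: A→A)

After reading 5 characters, M is in state A.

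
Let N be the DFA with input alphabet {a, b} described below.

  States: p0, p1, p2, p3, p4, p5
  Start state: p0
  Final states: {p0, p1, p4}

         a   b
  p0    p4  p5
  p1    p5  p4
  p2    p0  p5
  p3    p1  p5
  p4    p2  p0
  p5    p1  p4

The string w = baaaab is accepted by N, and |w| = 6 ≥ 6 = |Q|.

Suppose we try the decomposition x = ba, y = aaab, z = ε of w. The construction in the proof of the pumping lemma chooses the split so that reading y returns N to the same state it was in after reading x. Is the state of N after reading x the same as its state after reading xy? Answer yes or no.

no

Run of N on the first 6 characters of w = b a a a a b:
  step 0: p0  (start)
  step 1: p5  (read b: p0→p5)
  step 2: p1  (read a: p5→p1)
  step 3: p5  (read a: p1→p5)
  step 4: p1  (read a: p5→p1)
  step 5: p5  (read a: p1→p5)
  step 6: p4  (read b: p5→p4)

After x (step 2): p1. After xy (step 6): p4.
They differ (p1 ≠ p4), so y is not a cycle from the state after x; this split is not the one the pumping-lemma construction produces, and pumping y need not keep the string in L(N).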